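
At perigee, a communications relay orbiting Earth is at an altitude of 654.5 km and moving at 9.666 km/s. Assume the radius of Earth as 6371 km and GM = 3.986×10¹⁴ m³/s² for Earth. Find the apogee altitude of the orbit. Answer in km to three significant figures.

apogee altitude ≈ 26400 km

r_p = 6371 + 654.5 = 7025.5 km = 7.026×10⁶ m.
Specific energy ε = v²/2 − μ/r = -1.002×10⁷ J/kg, so a = −μ/(2ε) = 1.989×10⁷ m.
The apsides satisfy r_p + r_a = 2a, so the apogee radius is 2a − r_p = 3.275×10⁷ m = 32753 km.
Apogee altitude = 32753 − 6371 = 26382 km.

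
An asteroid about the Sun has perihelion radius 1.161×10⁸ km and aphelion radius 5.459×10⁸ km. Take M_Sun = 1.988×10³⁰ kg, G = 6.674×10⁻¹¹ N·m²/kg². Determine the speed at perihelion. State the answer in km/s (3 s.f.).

μ = GM = 6.674×10⁻¹¹ × 1.988×10³⁰ = 1.327×10²⁰ m³/s².
Semi-major axis a = (r_p + r_a)/2 = 3.3100×10⁸ km = 3.310×10¹¹ m.
Vis-viva: v² = μ(2/r − 1/a) = 1.327×10²⁰ × (1.723×10⁻¹¹ − 3.021×10⁻¹²) = 1.885×10⁹ m²/s².
v = 43410 m/s = 43.41 km/s.

v ≈ 43.4 km/s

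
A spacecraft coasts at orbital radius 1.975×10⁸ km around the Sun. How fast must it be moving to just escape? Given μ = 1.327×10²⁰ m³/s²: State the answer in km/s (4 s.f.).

r = 1.975×10⁸ km = 1.975×10¹¹ m.
Escape speed v_esc = √(2μ/r) = √(2 × 1.327×10²⁰ / 1.975×10¹¹) = √(1.344×10⁹) = 36660 m/s.
= 36.66 km/s.

v_esc ≈ 36.66 km/s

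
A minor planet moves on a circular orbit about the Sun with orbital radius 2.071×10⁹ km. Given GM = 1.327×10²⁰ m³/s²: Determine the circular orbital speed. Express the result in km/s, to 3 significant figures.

v ≈ 8.00 km/s

r = 2.071×10⁹ km = 2.071×10¹² m.
For a circular orbit v = √(μ/r) = √(1.327×10²⁰ / 2.071×10¹²) = √(6.408×10⁷) = 8005 m/s.
That is 8.005 km/s.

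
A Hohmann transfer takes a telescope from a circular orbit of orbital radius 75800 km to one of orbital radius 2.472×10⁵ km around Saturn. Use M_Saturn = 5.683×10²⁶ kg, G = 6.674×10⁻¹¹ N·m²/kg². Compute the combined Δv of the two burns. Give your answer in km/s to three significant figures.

μ = GM = 6.674×10⁻¹¹ × 5.683×10²⁶ = 3.793×10¹⁶ m³/s².
r₁ = 75800 km = 7.580×10⁷ m.
r₂ = 2.472×10⁵ km = 2.472×10⁸ m.
Transfer ellipse a_t = (r₁ + r₂)/2 = 1.615×10⁸ m.
At r₁: circular v_c1 = √(μ/r₁) = 22370 m/s; transfer-perikrone v_p = √[μ(2/r₁ − 1/a_t)] = 27670 m/s.
Δv₁ = v_p − v_c1 = 5306 m/s.
At r₂: circular v_c2 = √(μ/r₂) = 12390 m/s; transfer-apokrone v_a = √[μ(2/r₂ − 1/a_t)] = 8486 m/s.
Δv₂ = v_c2 − v_a = 3901 m/s.
Total Δv = Δv₁ + Δv₂ = 9207 m/s = 9.207 km/s.

Δv_total ≈ 9.21 km/s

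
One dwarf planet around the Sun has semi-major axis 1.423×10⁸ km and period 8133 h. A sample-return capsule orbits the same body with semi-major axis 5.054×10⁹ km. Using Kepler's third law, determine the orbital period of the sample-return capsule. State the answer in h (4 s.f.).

Kepler's third law: T² ∝ a³, so T₂ = T₁ (a₂/a₁)^(3/2).
a₂/a₁ = 35.52, (a₂/a₁)^(3/2) = 211.7.
T₂ = 8133 × 211.7 = 1.721×10⁶ h.

T₂ ≈ 1.721×10⁶ h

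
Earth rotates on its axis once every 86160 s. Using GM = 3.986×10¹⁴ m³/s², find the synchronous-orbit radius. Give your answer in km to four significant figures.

r_sync ≈ 42160 km

A synchronous orbit has period T, so by Kepler's third law a = (μT²/4π²)^(1/3).
μT²/4π² = 3.986×10¹⁴ × (8.616×10⁴)² / 39.48 = 7.495×10²² m³.
a = 4.216×10⁷ m = 42163 km.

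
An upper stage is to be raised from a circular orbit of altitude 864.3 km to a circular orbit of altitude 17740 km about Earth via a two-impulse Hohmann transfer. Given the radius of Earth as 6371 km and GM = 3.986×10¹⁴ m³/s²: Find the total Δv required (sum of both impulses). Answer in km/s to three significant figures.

Δv_total ≈ 3.09 km/s

r₁ = 6371 + 864.3 = 7235.3 km = 7.2353×10⁶ m.
r₂ = 6371 + 17740 = 24111 km = 2.4111×10⁷ m.
Transfer ellipse a_t = (r₁ + r₂)/2 = 1.567×10⁷ m.
At r₁: circular v_c1 = √(μ/r₁) = 7422 m/s; transfer-perigee v_p = √[μ(2/r₁ − 1/a_t)] = 9206 m/s.
Δv₁ = v_p − v_c1 = 1784 m/s.
At r₂: circular v_c2 = √(μ/r₂) = 4066 m/s; transfer-apogee v_a = √[μ(2/r₂ − 1/a_t)] = 2763 m/s.
Δv₂ = v_c2 − v_a = 1303 m/s.
Total Δv = Δv₁ + Δv₂ = 3087 m/s = 3.087 km/s.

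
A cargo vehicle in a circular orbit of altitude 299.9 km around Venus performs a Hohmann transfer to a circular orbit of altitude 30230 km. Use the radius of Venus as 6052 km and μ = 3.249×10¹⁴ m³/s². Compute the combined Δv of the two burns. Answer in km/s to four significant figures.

r₁ = 6052 + 299.9 = 6351.9 km = 6.3519×10⁶ m.
r₂ = 6052 + 30230 = 36282 km = 3.6282×10⁷ m.
Transfer ellipse a_t = (r₁ + r₂)/2 = 2.132×10⁷ m.
At r₁: circular v_c1 = √(μ/r₁) = 7152 m/s; transfer-periapsis v_p = √[μ(2/r₁ − 1/a_t)] = 9331 m/s.
Δv₁ = v_p − v_c1 = 2179 m/s.
At r₂: circular v_c2 = √(μ/r₂) = 2992 m/s; transfer-apoapsis v_a = √[μ(2/r₂ − 1/a_t)] = 1633 m/s.
Δv₂ = v_c2 − v_a = 1359 m/s.
Total Δv = Δv₁ + Δv₂ = 3538 m/s = 3.538 km/s.

Δv_total ≈ 3.538 km/s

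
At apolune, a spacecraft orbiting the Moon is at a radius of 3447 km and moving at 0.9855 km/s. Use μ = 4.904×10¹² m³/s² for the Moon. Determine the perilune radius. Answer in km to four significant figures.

r_a = 3.447×10⁶ m.
Specific energy ε = v²/2 − μ/r = -9.371×10⁵ J/kg, so a = −μ/(2ε) = 2.617×10⁶ m.
The apsides satisfy r_p + r_a = 2a, so the perilune radius is 2a − r_a = 1.786×10⁶ m = 1786.3 km.

perilune radius ≈ 1786 km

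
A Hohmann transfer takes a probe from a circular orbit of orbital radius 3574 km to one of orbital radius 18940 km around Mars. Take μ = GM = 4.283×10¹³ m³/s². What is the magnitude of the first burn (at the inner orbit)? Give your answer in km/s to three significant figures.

Δv ≈ 1.03 km/s

r₁ = 3574 km = 3.574×10⁶ m.
r₂ = 18940 km = 1.894×10⁷ m.
Transfer ellipse a_t = (r₁ + r₂)/2 = 1.126×10⁷ m.
At r₁: circular v_c1 = √(μ/r₁) = 3462 m/s; transfer-periapsis v_p = √[μ(2/r₁ − 1/a_t)] = 4490 m/s.
Δv₁ = v_p − v_c1 = 1029 m/s.
= 1.029 km/s.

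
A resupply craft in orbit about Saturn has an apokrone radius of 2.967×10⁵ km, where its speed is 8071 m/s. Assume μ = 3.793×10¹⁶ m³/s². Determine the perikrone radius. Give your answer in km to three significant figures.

perikrone radius ≈ 1.01×10⁵ km

r_a = 2.967×10⁸ m.
Specific energy ε = v²/2 − μ/r = -9.527×10⁷ J/kg, so a = −μ/(2ε) = 1.991×10⁸ m.
The apsides satisfy r_p + r_a = 2a, so the perikrone radius is 2a − r_a = 1.014×10⁸ m = 1.0144×10⁵ km.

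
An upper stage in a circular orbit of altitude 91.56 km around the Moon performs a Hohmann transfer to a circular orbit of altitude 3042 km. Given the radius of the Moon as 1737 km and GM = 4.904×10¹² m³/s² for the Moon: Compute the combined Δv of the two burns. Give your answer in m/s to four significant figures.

Δv_total ≈ 591.3 m/s

r₁ = 1737 + 91.56 = 1828.6 km = 1.8286×10⁶ m.
r₂ = 1737 + 3042 = 4779.0 km = 4.7790×10⁶ m.
Transfer ellipse a_t = (r₁ + r₂)/2 = 3.304×10⁶ m.
At r₁: circular v_c1 = √(μ/r₁) = 1638 m/s; transfer-perilune v_p = √[μ(2/r₁ − 1/a_t)] = 1970 m/s.
Δv₁ = v_p − v_c1 = 332.0 m/s.
At r₂: circular v_c2 = √(μ/r₂) = 1013 m/s; transfer-apolune v_a = √[μ(2/r₂ − 1/a_t)] = 753.6 m/s.
Δv₂ = v_c2 − v_a = 259.4 m/s.
Total Δv = Δv₁ + Δv₂ = 591.3 m/s.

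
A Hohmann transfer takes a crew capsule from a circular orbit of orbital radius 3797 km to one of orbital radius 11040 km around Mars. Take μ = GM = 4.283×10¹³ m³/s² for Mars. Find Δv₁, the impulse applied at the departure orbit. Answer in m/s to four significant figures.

r₁ = 3797 km = 3.797×10⁶ m.
r₂ = 11040 km = 1.104×10⁷ m.
Transfer ellipse a_t = (r₁ + r₂)/2 = 7.418×10⁶ m.
At r₁: circular v_c1 = √(μ/r₁) = 3359 m/s; transfer-periapsis v_p = √[μ(2/r₁ − 1/a_t)] = 4097 m/s.
Δv₁ = v_p − v_c1 = 738.6 m/s.

Δv ≈ 738.6 m/s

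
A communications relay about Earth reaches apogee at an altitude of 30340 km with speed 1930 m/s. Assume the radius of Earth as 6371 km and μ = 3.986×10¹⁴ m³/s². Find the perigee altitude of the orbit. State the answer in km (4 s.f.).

perigee altitude ≈ 1230 km

r_a = 6371 + 30340 = 36711 km = 3.671×10⁷ m.
Specific energy ε = v²/2 − μ/r = -8.995×10⁶ J/kg, so a = −μ/(2ε) = 2.216×10⁷ m.
The apsides satisfy r_p + r_a = 2a, so the perigee radius is 2a − r_a = 7.601×10⁶ m = 7600.9 km.
Perigee altitude = 7600.9 − 6371 = 1229.9 km.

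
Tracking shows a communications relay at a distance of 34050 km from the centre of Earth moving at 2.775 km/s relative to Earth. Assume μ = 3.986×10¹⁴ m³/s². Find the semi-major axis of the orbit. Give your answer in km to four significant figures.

a ≈ 25370 km

r = 3.405×10⁷ m.
Specific orbital energy ε = v²/2 − μ/r = (2775)²/2 − 3.986×10¹⁴/3.405×10⁷ = -7.856×10⁶ J/kg.
Since ε = −μ/(2a), a = −μ/(2ε) = 2.537×10⁷ m = 25369 km.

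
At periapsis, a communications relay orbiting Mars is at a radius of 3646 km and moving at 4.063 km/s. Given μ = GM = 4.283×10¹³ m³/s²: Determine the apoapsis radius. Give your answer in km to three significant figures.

apoapsis radius ≈ 8620 km

r_p = 3.646×10⁶ m.
Specific energy ε = v²/2 − μ/r = -3.493×10⁶ J/kg, so a = −μ/(2ε) = 6.131×10⁶ m.
The apsides satisfy r_p + r_a = 2a, so the apoapsis radius is 2a − r_p = 8.615×10⁶ m = 8615.2 km.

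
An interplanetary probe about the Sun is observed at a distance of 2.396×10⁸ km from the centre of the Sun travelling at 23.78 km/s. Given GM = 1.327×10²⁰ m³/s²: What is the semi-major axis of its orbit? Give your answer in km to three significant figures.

a ≈ 2.45×10⁸ km

r = 2.396×10¹¹ m.
Vis-viva rearranged: 1/a = 2/r − v²/μ = 8.347×10⁻¹² − 4.261×10⁻¹² = 4.086×10⁻¹² m⁻¹.
a = 2.447×10¹¹ m = 2.4475×10⁸ km.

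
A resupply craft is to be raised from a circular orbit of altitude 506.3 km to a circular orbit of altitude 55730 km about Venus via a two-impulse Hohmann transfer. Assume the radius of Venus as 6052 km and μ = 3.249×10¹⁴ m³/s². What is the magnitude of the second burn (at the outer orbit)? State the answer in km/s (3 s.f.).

Δv ≈ 1.29 km/s

r₁ = 6052 + 506.3 = 6558.3 km = 6.5583×10⁶ m.
r₂ = 6052 + 55730 = 61782 km = 6.1782×10⁷ m.
Transfer ellipse a_t = (r₁ + r₂)/2 = 3.417×10⁷ m.
At r₁: circular v_c1 = √(μ/r₁) = 7038 m/s; transfer-periapsis v_p = √[μ(2/r₁ − 1/a_t)] = 9464 m/s.
At r₂: circular v_c2 = √(μ/r₂) = 2293 m/s; transfer-apoapsis v_a = √[μ(2/r₂ − 1/a_t)] = 1005 m/s.
Δv₂ = v_c2 − v_a = 1289 m/s.
= 1.289 km/s.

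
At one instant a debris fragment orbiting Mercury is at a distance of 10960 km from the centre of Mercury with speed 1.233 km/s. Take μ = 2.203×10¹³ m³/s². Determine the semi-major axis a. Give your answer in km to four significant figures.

a ≈ 8813 km

r = 1.096×10⁷ m.
Vis-viva rearranged: 1/a = 2/r − v²/μ = 1.825×10⁻⁷ − 6.901×10⁻⁸ = 1.135×10⁻⁷ m⁻¹.
a = 8.813×10⁶ m = 8812.8 km.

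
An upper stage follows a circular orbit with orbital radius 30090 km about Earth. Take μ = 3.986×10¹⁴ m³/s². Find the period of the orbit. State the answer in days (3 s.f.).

r = 30090 km = 3.009×10⁷ m.
Kepler's third law: T = 2π√(r³/μ) = 2π√((3.009×10⁷)³ / 3.986×10¹⁴).
r³/μ = 6.835×10⁷ s², so T = 2π × 8.267×10³ = 5.195×10⁴ s.
Converting: 5.195×10⁴ s ÷ 86400 = 0.6012 days.

T ≈ 0.601 days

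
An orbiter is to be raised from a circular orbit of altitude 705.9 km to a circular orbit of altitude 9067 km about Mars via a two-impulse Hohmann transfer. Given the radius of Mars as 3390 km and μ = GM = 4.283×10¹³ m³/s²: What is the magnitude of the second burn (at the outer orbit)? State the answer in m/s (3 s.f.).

Δv ≈ 550 m/s

r₁ = 3390 + 705.9 = 4095.9 km = 4.0959×10⁶ m.
r₂ = 3390 + 9067 = 12457 km = 1.2457×10⁷ m.
Transfer ellipse a_t = (r₁ + r₂)/2 = 8.276×10⁶ m.
At r₁: circular v_c1 = √(μ/r₁) = 3234 m/s; transfer-periapsis v_p = √[μ(2/r₁ − 1/a_t)] = 3967 m/s.
At r₂: circular v_c2 = √(μ/r₂) = 1854 m/s; transfer-apoapsis v_a = √[μ(2/r₂ − 1/a_t)] = 1304 m/s.
Δv₂ = v_c2 − v_a = 549.8 m/s.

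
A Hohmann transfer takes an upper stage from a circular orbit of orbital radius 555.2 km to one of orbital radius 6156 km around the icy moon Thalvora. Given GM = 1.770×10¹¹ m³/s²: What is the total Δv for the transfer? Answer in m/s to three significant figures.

r₁ = 555.2 km = 5.552×10⁵ m.
r₂ = 6156 km = 6.156×10⁶ m.
Transfer ellipse a_t = (r₁ + r₂)/2 = 3.356×10⁶ m.
At r₁: circular v_c1 = √(μ/r₁) = 564.6 m/s; transfer-periapsis v_p = √[μ(2/r₁ − 1/a_t)] = 764.8 m/s.
Δv₁ = v_p − v_c1 = 200.1 m/s.
At r₂: circular v_c2 = √(μ/r₂) = 169.6 m/s; transfer-apoapsis v_a = √[μ(2/r₂ − 1/a_t)] = 68.97 m/s.
Δv₂ = v_c2 − v_a = 100.6 m/s.
Total Δv = Δv₁ + Δv₂ = 300.7 m/s.

Δv_total ≈ 301 m/s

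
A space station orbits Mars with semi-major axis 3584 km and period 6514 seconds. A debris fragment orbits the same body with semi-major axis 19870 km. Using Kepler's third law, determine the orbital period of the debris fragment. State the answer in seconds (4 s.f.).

T₂ ≈ 85030 seconds

Kepler's third law: T² ∝ a³, so T₂ = T₁ (a₂/a₁)^(3/2).
a₂/a₁ = 5.544, (a₂/a₁)^(3/2) = 13.05.
T₂ = 6514 × 13.05 = 85030 seconds.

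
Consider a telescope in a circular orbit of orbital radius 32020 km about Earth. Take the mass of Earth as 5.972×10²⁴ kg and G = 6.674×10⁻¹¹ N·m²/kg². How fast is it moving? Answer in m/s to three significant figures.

μ = GM = 6.674×10⁻¹¹ × 5.972×10²⁴ = 3.986×10¹⁴ m³/s².
r = 32020 km = 3.202×10⁷ m.
For a circular orbit v = √(μ/r) = √(3.986×10¹⁴ / 3.202×10⁷) = √(1.245×10⁷) = 3528 m/s.

v ≈ 3530 m/s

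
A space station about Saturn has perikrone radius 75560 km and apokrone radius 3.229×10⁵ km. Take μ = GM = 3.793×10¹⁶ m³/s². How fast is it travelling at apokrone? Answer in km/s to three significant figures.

v ≈ 6.67 km/s

Semi-major axis a = (r_p + r_a)/2 = 1.9923×10⁵ km = 1.992×10⁸ m.
Vis-viva: v² = μ(2/r − 1/a) = 3.793×10¹⁶ × (6.194×10⁻⁹ − 5.019×10⁻⁹) = 4.455×10⁷ m²/s².
v = 6675 m/s = 6.675 km/s.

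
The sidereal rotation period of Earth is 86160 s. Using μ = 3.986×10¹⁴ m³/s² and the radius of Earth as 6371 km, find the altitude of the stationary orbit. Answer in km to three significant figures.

h_sync ≈ 35800 km

A synchronous orbit has period T, so by Kepler's third law a = (μT²/4π²)^(1/3).
μT²/4π² = 3.986×10¹⁴ × (8.616×10⁴)² / 39.48 = 7.495×10²² m³.
a = 4.216×10⁷ m = 42163 km.
Altitude h = a − R = 42163 − 6371 = 35792 km.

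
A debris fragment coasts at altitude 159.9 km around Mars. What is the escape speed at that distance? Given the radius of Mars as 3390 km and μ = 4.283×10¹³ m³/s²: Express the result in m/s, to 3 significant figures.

r = 3390 + 159.9 = 3549.9 km = 3.5499×10⁶ m.
Escape speed v_esc = √(2μ/r) = √(2 × 4.283×10¹³ / 3.550×10⁶) = √(2.413×10⁷) = 4912 m/s.

v_esc ≈ 4910 m/s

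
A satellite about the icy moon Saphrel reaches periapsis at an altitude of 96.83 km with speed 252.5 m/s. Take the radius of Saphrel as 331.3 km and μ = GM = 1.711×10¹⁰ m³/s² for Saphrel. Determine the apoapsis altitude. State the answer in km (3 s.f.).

apoapsis altitude ≈ 1360 km

r_p = 331.3 + 96.83 = 428.13 km = 4.281×10⁵ m.
Specific energy ε = v²/2 − μ/r = -8.086×10³ J/kg, so a = −μ/(2ε) = 1.058×10⁶ m.
The apsides satisfy r_p + r_a = 2a, so the apoapsis radius is 2a − r_p = 1.688×10⁶ m = 1687.8 km.
Apoapsis altitude = 1687.8 − 331.3 = 1356.5 km.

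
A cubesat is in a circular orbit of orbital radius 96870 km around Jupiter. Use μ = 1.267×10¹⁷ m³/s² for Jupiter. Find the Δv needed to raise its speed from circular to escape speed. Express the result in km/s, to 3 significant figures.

r = 96870 km = 9.687×10⁷ m.
Circular speed v_c = √(μ/r) = 36170 m/s.
Escape speed v_esc = √(2μ/r) = √2 × v_c = 51150 m/s.
Δv = v_esc − v_c = 14980 m/s = 14.98 km/s.

Δv ≈ 15.0 km/s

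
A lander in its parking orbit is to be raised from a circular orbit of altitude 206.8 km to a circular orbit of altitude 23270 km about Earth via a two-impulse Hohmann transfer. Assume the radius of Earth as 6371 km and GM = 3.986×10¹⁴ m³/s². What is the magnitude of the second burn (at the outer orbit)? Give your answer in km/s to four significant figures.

r₁ = 6371 + 206.8 = 6577.8 km = 6.5778×10⁶ m.
r₂ = 6371 + 23270 = 29641 km = 2.9641×10⁷ m.
Transfer ellipse a_t = (r₁ + r₂)/2 = 1.811×10⁷ m.
At r₁: circular v_c1 = √(μ/r₁) = 7784 m/s; transfer-perigee v_p = √[μ(2/r₁ − 1/a_t)] = 9959 m/s.
At r₂: circular v_c2 = √(μ/r₂) = 3667 m/s; transfer-apogee v_a = √[μ(2/r₂ − 1/a_t)] = 2210 m/s.
Δv₂ = v_c2 − v_a = 1457 m/s.
= 1.457 km/s.

Δv ≈ 1.457 km/s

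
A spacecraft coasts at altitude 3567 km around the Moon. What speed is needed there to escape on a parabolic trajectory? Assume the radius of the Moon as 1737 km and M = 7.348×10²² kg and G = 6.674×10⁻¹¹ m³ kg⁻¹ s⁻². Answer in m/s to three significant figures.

μ = GM = 6.674×10⁻¹¹ × 7.348×10²² = 4.904×10¹² m³/s².
r = 1737 + 3567 = 5304.0 km = 5.3040×10⁶ m.
Escape speed v_esc = √(2μ/r) = √(2 × 4.904×10¹² / 5.304×10⁶) = √(1.849×10⁶) = 1360 m/s.

v_esc ≈ 1360 m/s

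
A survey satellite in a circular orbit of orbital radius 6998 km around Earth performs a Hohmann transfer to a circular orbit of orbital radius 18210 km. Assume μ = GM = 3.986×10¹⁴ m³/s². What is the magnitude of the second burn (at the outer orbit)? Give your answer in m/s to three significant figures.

r₁ = 6998 km = 6.998×10⁶ m.
r₂ = 18210 km = 1.821×10⁷ m.
Transfer ellipse a_t = (r₁ + r₂)/2 = 1.260×10⁷ m.
At r₁: circular v_c1 = √(μ/r₁) = 7547 m/s; transfer-perigee v_p = √[μ(2/r₁ − 1/a_t)] = 9072 m/s.
At r₂: circular v_c2 = √(μ/r₂) = 4679 m/s; transfer-apogee v_a = √[μ(2/r₂ − 1/a_t)] = 3486 m/s.
Δv₂ = v_c2 − v_a = 1192 m/s.

Δv ≈ 1190 m/s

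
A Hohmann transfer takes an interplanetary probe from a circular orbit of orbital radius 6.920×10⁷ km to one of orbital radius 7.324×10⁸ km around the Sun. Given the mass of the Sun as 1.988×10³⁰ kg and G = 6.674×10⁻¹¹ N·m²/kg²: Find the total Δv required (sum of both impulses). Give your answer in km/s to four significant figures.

Δv_total ≈ 23.27 km/s

μ = GM = 6.674×10⁻¹¹ × 1.988×10³⁰ = 1.327×10²⁰ m³/s².
r₁ = 6.920×10⁷ km = 6.920×10¹⁰ m.
r₂ = 7.324×10⁸ km = 7.324×10¹¹ m.
Transfer ellipse a_t = (r₁ + r₂)/2 = 4.008×10¹¹ m.
At r₁: circular v_c1 = √(μ/r₁) = 43790 m/s; transfer-perihelion v_p = √[μ(2/r₁ − 1/a_t)] = 59190 m/s.
Δv₁ = v_p − v_c1 = 15400 m/s.
At r₂: circular v_c2 = √(μ/r₂) = 13460 m/s; transfer-aphelion v_a = √[μ(2/r₂ − 1/a_t)] = 5593 m/s.
Δv₂ = v_c2 − v_a = 7867 m/s.
Total Δv = Δv₁ + Δv₂ = 23270 m/s = 23.27 km/s.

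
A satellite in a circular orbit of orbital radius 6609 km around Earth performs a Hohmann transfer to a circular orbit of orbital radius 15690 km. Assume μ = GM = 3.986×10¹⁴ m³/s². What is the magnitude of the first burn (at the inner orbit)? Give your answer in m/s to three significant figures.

Δv ≈ 1450 m/s

r₁ = 6609 km = 6.609×10⁶ m.
r₂ = 15690 km = 1.569×10⁷ m.
Transfer ellipse a_t = (r₁ + r₂)/2 = 1.115×10⁷ m.
At r₁: circular v_c1 = √(μ/r₁) = 7766 m/s; transfer-perigee v_p = √[μ(2/r₁ − 1/a_t)] = 9213 m/s.
Δv₁ = v_p − v_c1 = 1447 m/s.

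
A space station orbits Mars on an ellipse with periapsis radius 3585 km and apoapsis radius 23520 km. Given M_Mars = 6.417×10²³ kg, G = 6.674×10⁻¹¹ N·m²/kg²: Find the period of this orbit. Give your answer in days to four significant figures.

T ≈ 0.5544 days

μ = GM = 6.674×10⁻¹¹ × 6.417×10²³ = 4.283×10¹³ m³/s².
Semi-major axis a = (r_p + r_a)/2 = (3585.0 + 23520)/2 = 13552 km = 1.355×10⁷ m.
By Kepler's third law T = 2π√(a³/μ) = 2π × 7.624×10³ = 4.790×10⁴ s.
= 0.5544 days.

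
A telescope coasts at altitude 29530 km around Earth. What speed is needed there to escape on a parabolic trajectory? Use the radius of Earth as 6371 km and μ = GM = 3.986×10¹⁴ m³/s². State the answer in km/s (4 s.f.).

r = 6371 + 29530 = 35901 km = 3.5901×10⁷ m.
Escape speed v_esc = √(2μ/r) = √(2 × 3.986×10¹⁴ / 3.590×10⁷) = √(2.221×10⁷) = 4712 m/s.
= 4.712 km/s.

v_esc ≈ 4.712 km/s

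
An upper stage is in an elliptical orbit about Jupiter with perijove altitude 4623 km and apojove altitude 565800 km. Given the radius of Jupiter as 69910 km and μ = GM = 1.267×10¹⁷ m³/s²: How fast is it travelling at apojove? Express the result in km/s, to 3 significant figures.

v ≈ 6.47 km/s

r_p = 69910 + 4623 = 74533 km = 7.4533×10⁷ m.
r_a = 69910 + 565800 = 635710 km = 6.3571×10⁸ m.
Semi-major axis a = (r_p + r_a)/2 = 3.5512×10⁵ km = 3.551×10⁸ m.
Vis-viva: v² = μ(2/r − 1/a) = 1.267×10¹⁷ × (3.146×10⁻⁹ − 2.816×10⁻⁹) = 4.183×10⁷ m²/s².
v = 6468 m/s = 6.468 km/s.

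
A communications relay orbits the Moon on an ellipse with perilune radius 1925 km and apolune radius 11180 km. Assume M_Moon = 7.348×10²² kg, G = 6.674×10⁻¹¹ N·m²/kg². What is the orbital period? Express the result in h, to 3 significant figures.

T ≈ 13.2 h

μ = GM = 6.674×10⁻¹¹ × 7.348×10²² = 4.904×10¹² m³/s².
Semi-major axis a = (r_p + r_a)/2 = (1925.0 + 11180)/2 = 6552.5 km = 6.552×10⁶ m.
By Kepler's third law T = 2π√(a³/μ) = 2π × 7.574×10³ = 4.759×10⁴ s.
= 13.22 h.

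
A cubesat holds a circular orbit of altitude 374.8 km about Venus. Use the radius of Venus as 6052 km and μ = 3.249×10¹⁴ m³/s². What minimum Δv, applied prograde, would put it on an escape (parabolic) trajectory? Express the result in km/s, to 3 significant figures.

r = 6052 + 374.8 = 6426.8 km = 6.4268×10⁶ m.
Circular speed v_c = √(μ/r) = 7110 m/s.
Escape speed v_esc = √(2μ/r) = √2 × v_c = 10060 m/s.
Δv = v_esc − v_c = 2945 m/s = 2.945 km/s.

Δv ≈ 2.95 km/s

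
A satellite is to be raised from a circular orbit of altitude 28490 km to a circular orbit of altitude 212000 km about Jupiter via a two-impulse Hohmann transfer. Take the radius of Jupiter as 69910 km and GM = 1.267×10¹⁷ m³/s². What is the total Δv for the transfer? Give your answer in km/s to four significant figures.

r₁ = 69910 + 28490 = 98400 km = 9.8400×10⁷ m.
r₂ = 69910 + 212000 = 281910 km = 2.8191×10⁸ m.
Transfer ellipse a_t = (r₁ + r₂)/2 = 1.902×10⁸ m.
At r₁: circular v_c1 = √(μ/r₁) = 35880 m/s; transfer-perijove v_p = √[μ(2/r₁ − 1/a_t)] = 43690 m/s.
Δv₁ = v_p − v_c1 = 7808 m/s.
At r₂: circular v_c2 = √(μ/r₂) = 21200 m/s; transfer-apojove v_a = √[μ(2/r₂ − 1/a_t)] = 15250 m/s.
Δv₂ = v_c2 − v_a = 5950 m/s.
Total Δv = Δv₁ + Δv₂ = 13760 m/s = 13.76 km/s.

Δv_total ≈ 13.76 km/s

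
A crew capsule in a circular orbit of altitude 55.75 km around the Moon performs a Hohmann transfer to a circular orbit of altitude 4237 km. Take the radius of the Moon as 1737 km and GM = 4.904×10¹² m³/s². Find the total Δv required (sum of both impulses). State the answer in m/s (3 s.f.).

Δv_total ≈ 688 m/s

r₁ = 1737 + 55.75 = 1792.8 km = 1.7928×10⁶ m.
r₂ = 1737 + 4237 = 5974.0 km = 5.9740×10⁶ m.
Transfer ellipse a_t = (r₁ + r₂)/2 = 3.883×10⁶ m.
At r₁: circular v_c1 = √(μ/r₁) = 1654 m/s; transfer-perilune v_p = √[μ(2/r₁ − 1/a_t)] = 2051 m/s.
Δv₁ = v_p − v_c1 = 397.4 m/s.
At r₂: circular v_c2 = √(μ/r₂) = 906.0 m/s; transfer-apolune v_a = √[μ(2/r₂ − 1/a_t)] = 615.6 m/s.
Δv₂ = v_c2 − v_a = 290.4 m/s.
Total Δv = Δv₁ + Δv₂ = 687.9 m/s.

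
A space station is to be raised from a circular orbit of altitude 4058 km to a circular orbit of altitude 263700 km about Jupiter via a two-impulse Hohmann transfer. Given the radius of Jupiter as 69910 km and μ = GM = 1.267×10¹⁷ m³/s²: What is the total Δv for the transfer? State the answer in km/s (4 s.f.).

Δv_total ≈ 19.31 km/s

r₁ = 69910 + 4058 = 73968 km = 7.3968×10⁷ m.
r₂ = 69910 + 263700 = 333610 km = 3.3361×10⁸ m.
Transfer ellipse a_t = (r₁ + r₂)/2 = 2.038×10⁸ m.
At r₁: circular v_c1 = √(μ/r₁) = 41390 m/s; transfer-perijove v_p = √[μ(2/r₁ − 1/a_t)] = 52950 m/s.
Δv₁ = v_p − v_c1 = 11570 m/s.
At r₂: circular v_c2 = √(μ/r₂) = 19490 m/s; transfer-apojove v_a = √[μ(2/r₂ − 1/a_t)] = 11740 m/s.
Δv₂ = v_c2 − v_a = 7747 m/s.
Total Δv = Δv₁ + Δv₂ = 19310 m/s = 19.31 km/s.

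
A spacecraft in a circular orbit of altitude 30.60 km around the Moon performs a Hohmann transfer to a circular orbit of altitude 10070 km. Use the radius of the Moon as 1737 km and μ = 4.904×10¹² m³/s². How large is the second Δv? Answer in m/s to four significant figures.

r₁ = 1737 + 30.60 = 1767.6 km = 1.7676×10⁶ m.
r₂ = 1737 + 10070 = 11807 km = 1.1807×10⁷ m.
Transfer ellipse a_t = (r₁ + r₂)/2 = 6.787×10⁶ m.
At r₁: circular v_c1 = √(μ/r₁) = 1666 m/s; transfer-perilune v_p = √[μ(2/r₁ − 1/a_t)] = 2197 m/s.
At r₂: circular v_c2 = √(μ/r₂) = 644.5 m/s; transfer-apolune v_a = √[μ(2/r₂ − 1/a_t)] = 328.9 m/s.
Δv₂ = v_c2 − v_a = 315.6 m/s.

Δv ≈ 315.6 m/s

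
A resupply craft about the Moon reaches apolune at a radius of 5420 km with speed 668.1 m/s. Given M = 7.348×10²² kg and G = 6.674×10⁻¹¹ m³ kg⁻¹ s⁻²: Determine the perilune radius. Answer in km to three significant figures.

μ = GM = 6.674×10⁻¹¹ × 7.348×10²² = 4.904×10¹² m³/s².
r_a = 5.420×10⁶ m.
Specific energy ε = v²/2 − μ/r = -6.816×10⁵ J/kg, so a = −μ/(2ε) = 3.597×10⁶ m.
The apsides satisfy r_p + r_a = 2a, so the perilune radius is 2a − r_a = 1.775×10⁶ m = 1774.6 km.

perilune radius ≈ 1770 km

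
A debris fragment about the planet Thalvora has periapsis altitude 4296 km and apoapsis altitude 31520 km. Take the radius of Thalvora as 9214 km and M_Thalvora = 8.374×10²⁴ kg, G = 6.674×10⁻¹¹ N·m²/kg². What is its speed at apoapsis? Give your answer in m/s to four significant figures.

μ = GM = 6.674×10⁻¹¹ × 8.374×10²⁴ = 5.589×10¹⁴ m³/s².
r_p = 9214 + 4296 = 13510 km = 1.3510×10⁷ m.
r_a = 9214 + 31520 = 40734 km = 4.0734×10⁷ m.
Semi-major axis a = (r_p + r_a)/2 = 27122 km = 2.712×10⁷ m.
Vis-viva: v² = μ(2/r − 1/a) = 5.589×10¹⁴ × (4.910×10⁻⁸ − 3.687×10⁻⁸) = 6.834×10⁶ m²/s².
v = 2614 m/s.

v ≈ 2614 m/s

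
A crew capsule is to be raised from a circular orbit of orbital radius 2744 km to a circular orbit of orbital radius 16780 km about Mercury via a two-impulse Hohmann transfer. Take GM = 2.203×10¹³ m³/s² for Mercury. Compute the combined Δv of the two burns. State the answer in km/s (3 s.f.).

Δv_total ≈ 1.42 km/s

r₁ = 2744 km = 2.744×10⁶ m.
r₂ = 16780 km = 1.678×10⁷ m.
Transfer ellipse a_t = (r₁ + r₂)/2 = 9.762×10⁶ m.
At r₁: circular v_c1 = √(μ/r₁) = 2833 m/s; transfer-periherm v_p = √[μ(2/r₁ − 1/a_t)] = 3715 m/s.
Δv₁ = v_p − v_c1 = 881.4 m/s.
At r₂: circular v_c2 = √(μ/r₂) = 1146 m/s; transfer-apoherm v_a = √[μ(2/r₂ − 1/a_t)] = 607.5 m/s.
Δv₂ = v_c2 − v_a = 538.3 m/s.
Total Δv = Δv₁ + Δv₂ = 1420 m/s = 1.420 km/s.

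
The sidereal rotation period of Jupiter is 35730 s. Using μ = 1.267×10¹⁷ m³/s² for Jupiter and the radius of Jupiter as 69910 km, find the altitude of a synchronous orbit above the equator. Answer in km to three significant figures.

A synchronous orbit has period T, so by Kepler's third law a = (μT²/4π²)^(1/3).
μT²/4π² = 1.267×10¹⁷ × (3.573×10⁴)² / 39.48 = 4.097×10²⁴ m³.
a = 1.600×10⁸ m = 1.6002×10⁵ km.
Altitude h = a − R = 1.6002×10⁵ − 69910 = 90105 km.

h_sync ≈ 90100 km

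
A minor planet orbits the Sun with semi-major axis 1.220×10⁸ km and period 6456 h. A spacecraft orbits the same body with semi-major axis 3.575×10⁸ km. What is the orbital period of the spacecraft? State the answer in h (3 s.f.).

T₂ ≈ 32400 h

Kepler's third law: T² ∝ a³, so T₂ = T₁ (a₂/a₁)^(3/2).
a₂/a₁ = 2.930, (a₂/a₁)^(3/2) = 5.016.
T₂ = 6456 × 5.016 = 32380 h.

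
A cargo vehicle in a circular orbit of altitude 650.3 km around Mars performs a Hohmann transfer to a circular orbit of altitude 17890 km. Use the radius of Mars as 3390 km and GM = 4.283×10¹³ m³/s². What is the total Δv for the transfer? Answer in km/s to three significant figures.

Δv_total ≈ 1.58 km/s

r₁ = 3390 + 650.3 = 4040.3 km = 4.0403×10⁶ m.
r₂ = 3390 + 17890 = 21280 km = 2.1280×10⁷ m.
Transfer ellipse a_t = (r₁ + r₂)/2 = 1.266×10⁷ m.
At r₁: circular v_c1 = √(μ/r₁) = 3256 m/s; transfer-periapsis v_p = √[μ(2/r₁ − 1/a_t)] = 4221 m/s.
Δv₁ = v_p − v_c1 = 965.3 m/s.
At r₂: circular v_c2 = √(μ/r₂) = 1419 m/s; transfer-apoapsis v_a = √[μ(2/r₂ − 1/a_t)] = 801.4 m/s.
Δv₂ = v_c2 − v_a = 617.2 m/s.
Total Δv = Δv₁ + Δv₂ = 1583 m/s = 1.583 km/s.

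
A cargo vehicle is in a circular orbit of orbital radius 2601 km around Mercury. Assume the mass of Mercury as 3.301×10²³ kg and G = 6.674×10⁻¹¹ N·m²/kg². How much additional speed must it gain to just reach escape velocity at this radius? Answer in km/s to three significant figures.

Δv ≈ 1.21 km/s

μ = GM = 6.674×10⁻¹¹ × 3.301×10²³ = 2.203×10¹³ m³/s².
r = 2601 km = 2.601×10⁶ m.
Circular speed v_c = √(μ/r) = 2910 m/s.
Escape speed v_esc = √(2μ/r) = √2 × v_c = 4116 m/s.
Δv = v_esc − v_c = 1206 m/s = 1.206 km/s.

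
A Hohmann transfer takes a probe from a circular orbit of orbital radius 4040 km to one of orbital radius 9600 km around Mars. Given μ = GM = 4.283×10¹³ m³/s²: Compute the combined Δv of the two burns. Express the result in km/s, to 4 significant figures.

r₁ = 4040 km = 4.040×10⁶ m.
r₂ = 9600 km = 9.600×10⁶ m.
Transfer ellipse a_t = (r₁ + r₂)/2 = 6.820×10⁶ m.
At r₁: circular v_c1 = √(μ/r₁) = 3256 m/s; transfer-periapsis v_p = √[μ(2/r₁ − 1/a_t)] = 3863 m/s.
Δv₁ = v_p − v_c1 = 607.0 m/s.
At r₂: circular v_c2 = √(μ/r₂) = 2112 m/s; transfer-apoapsis v_a = √[μ(2/r₂ − 1/a_t)] = 1626 m/s.
Δv₂ = v_c2 − v_a = 486.5 m/s.
Total Δv = Δv₁ + Δv₂ = 1094 m/s = 1.094 km/s.

Δv_total ≈ 1.094 km/s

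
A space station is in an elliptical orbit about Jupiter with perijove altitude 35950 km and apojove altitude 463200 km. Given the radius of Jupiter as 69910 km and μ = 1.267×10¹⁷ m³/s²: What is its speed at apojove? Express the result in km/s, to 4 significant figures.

r_p = 69910 + 35950 = 105860 km = 1.0586×10⁸ m.
r_a = 69910 + 463200 = 533110 km = 5.3311×10⁸ m.
Semi-major axis a = (r_p + r_a)/2 = 3.1948×10⁵ km = 3.195×10⁸ m.
Vis-viva: v² = μ(2/r − 1/a) = 1.267×10¹⁷ × (3.752×10⁻⁹ − 3.130×10⁻⁹) = 7.875×10⁷ m²/s².
v = 8874 m/s = 8.874 km/s.

v ≈ 8.874 km/s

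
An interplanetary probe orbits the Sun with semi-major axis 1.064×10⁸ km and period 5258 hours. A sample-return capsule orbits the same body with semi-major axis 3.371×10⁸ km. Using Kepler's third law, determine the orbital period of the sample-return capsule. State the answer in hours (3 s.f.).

Kepler's third law: T² ∝ a³, so T₂ = T₁ (a₂/a₁)^(3/2).
a₂/a₁ = 3.168, (a₂/a₁)^(3/2) = 5.639.
T₂ = 5258 × 5.639 = 29650 hours.

T₂ ≈ 29700 hours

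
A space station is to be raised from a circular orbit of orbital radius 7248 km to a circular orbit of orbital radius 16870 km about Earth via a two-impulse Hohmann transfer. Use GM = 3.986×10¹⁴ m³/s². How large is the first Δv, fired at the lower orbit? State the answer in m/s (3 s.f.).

Δv ≈ 1360 m/s

r₁ = 7248 km = 7.248×10⁶ m.
r₂ = 16870 km = 1.687×10⁷ m.
Transfer ellipse a_t = (r₁ + r₂)/2 = 1.206×10⁷ m.
At r₁: circular v_c1 = √(μ/r₁) = 7416 m/s; transfer-perigee v_p = √[μ(2/r₁ − 1/a_t)] = 8771 m/s.
Δv₁ = v_p − v_c1 = 1355 m/s.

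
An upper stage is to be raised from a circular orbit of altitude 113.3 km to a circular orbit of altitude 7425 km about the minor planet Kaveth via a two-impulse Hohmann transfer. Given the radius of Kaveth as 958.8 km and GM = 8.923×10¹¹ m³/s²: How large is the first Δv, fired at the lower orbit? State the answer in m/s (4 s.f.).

r₁ = 958.8 + 113.3 = 1072.1 km = 1.0721×10⁶ m.
r₂ = 958.8 + 7425 = 8383.8 km = 8.3838×10⁶ m.
Transfer ellipse a_t = (r₁ + r₂)/2 = 4.728×10⁶ m.
At r₁: circular v_c1 = √(μ/r₁) = 912.3 m/s; transfer-periapsis v_p = √[μ(2/r₁ − 1/a_t)] = 1215 m/s.
Δv₁ = v_p − v_c1 = 302.5 m/s.

Δv ≈ 302.5 m/s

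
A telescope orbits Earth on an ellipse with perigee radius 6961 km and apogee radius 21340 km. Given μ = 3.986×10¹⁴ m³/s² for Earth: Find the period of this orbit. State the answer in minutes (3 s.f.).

Semi-major axis a = (r_p + r_a)/2 = (6961.0 + 21340)/2 = 14150 km = 1.415×10⁷ m.
By Kepler's third law T = 2π√(a³/μ) = 2π × 2.666×10³ = 1.675×10⁴ s.
= 279.2 minutes.

T ≈ 279 minutes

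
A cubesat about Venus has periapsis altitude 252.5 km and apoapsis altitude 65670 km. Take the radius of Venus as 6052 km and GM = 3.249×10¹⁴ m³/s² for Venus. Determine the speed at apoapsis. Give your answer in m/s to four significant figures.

v ≈ 855.6 m/s

r_p = 6052 + 252.5 = 6304.5 km = 6.3045×10⁶ m.
r_a = 6052 + 65670 = 71722 km = 7.1722×10⁷ m.
Semi-major axis a = (r_p + r_a)/2 = 39013 km = 3.901×10⁷ m.
Vis-viva: v² = μ(2/r − 1/a) = 3.249×10¹⁴ × (2.789×10⁻⁸ − 2.563×10⁻⁸) = 7.320×10⁵ m²/s².
v = 855.6 m/s.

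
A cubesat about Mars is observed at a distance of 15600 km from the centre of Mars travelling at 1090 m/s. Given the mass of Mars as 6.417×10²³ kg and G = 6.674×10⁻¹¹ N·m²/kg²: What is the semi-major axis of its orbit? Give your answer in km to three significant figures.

a ≈ 9950 km

μ = GM = 6.674×10⁻¹¹ × 6.417×10²³ = 4.283×10¹³ m³/s².
r = 1.560×10⁷ m.
Specific orbital energy ε = v²/2 − μ/r = (1090)²/2 − 4.283×10¹³/1.560×10⁷ = -2.151×10⁶ J/kg.
Since ε = −μ/(2a), a = −μ/(2ε) = 9.954×10⁶ m = 9953.9 km.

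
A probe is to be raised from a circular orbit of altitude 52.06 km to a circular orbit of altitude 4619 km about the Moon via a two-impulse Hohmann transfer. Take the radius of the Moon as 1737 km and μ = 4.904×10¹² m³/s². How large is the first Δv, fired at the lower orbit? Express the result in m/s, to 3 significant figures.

Δv ≈ 413 m/s

r₁ = 1737 + 52.06 = 1789.1 km = 1.7891×10⁶ m.
r₂ = 1737 + 4619 = 6356.0 km = 6.3560×10⁶ m.
Transfer ellipse a_t = (r₁ + r₂)/2 = 4.073×10⁶ m.
At r₁: circular v_c1 = √(μ/r₁) = 1656 m/s; transfer-perilune v_p = √[μ(2/r₁ − 1/a_t)] = 2068 m/s.
Δv₁ = v_p − v_c1 = 412.7 m/s.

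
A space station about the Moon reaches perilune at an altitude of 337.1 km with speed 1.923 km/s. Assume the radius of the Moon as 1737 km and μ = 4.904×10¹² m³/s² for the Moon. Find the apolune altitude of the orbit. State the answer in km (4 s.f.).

r_p = 1737 + 337.1 = 2074.1 km = 2.074×10⁶ m.
Specific energy ε = v²/2 − μ/r = -5.154×10⁵ J/kg, so a = −μ/(2ε) = 4.757×10⁶ m.
The apsides satisfy r_p + r_a = 2a, so the apolune radius is 2a − r_p = 7.440×10⁶ m = 7440.2 km.
Apolune altitude = 7440.2 − 1737 = 5703.2 km.

apolune altitude ≈ 5703 km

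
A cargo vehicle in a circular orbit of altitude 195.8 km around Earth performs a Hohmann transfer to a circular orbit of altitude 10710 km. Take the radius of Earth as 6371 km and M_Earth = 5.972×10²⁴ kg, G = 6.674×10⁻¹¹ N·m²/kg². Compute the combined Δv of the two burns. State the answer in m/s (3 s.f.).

μ = GM = 6.674×10⁻¹¹ × 5.972×10²⁴ = 3.986×10¹⁴ m³/s².
r₁ = 6371 + 195.8 = 6566.8 km = 6.5668×10⁶ m.
r₂ = 6371 + 10710 = 17081 km = 1.7081×10⁷ m.
Transfer ellipse a_t = (r₁ + r₂)/2 = 1.182×10⁷ m.
At r₁: circular v_c1 = √(μ/r₁) = 7791 m/s; transfer-perigee v_p = √[μ(2/r₁ − 1/a_t)] = 9364 m/s.
Δv₁ = v_p − v_c1 = 1573 m/s.
At r₂: circular v_c2 = √(μ/r₂) = 4831 m/s; transfer-apogee v_a = √[μ(2/r₂ − 1/a_t)] = 3600 m/s.
Δv₂ = v_c2 − v_a = 1231 m/s.
Total Δv = Δv₁ + Δv₂ = 2804 m/s.

Δv_total ≈ 2800 m/s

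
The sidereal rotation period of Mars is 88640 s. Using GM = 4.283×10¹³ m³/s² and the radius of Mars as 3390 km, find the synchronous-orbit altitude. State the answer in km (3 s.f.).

A synchronous orbit has period T, so by Kepler's third law a = (μT²/4π²)^(1/3).
μT²/4π² = 4.283×10¹³ × (8.864×10⁴)² / 39.48 = 8.524×10²¹ m³.
a = 2.043×10⁷ m = 20428 km.
Altitude h = a − R = 20428 − 3390 = 17038 km.

h_sync ≈ 17000 km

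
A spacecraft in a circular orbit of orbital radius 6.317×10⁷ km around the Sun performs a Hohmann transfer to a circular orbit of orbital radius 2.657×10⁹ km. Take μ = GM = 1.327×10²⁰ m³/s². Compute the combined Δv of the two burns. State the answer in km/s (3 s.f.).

Δv_total ≈ 23.8 km/s

r₁ = 6.317×10⁷ km = 6.317×10¹⁰ m.
r₂ = 2.657×10⁹ km = 2.657×10¹² m.
Transfer ellipse a_t = (r₁ + r₂)/2 = 1.360×10¹² m.
At r₁: circular v_c1 = √(μ/r₁) = 45830 m/s; transfer-perihelion v_p = √[μ(2/r₁ − 1/a_t)] = 64060 m/s.
Δv₁ = v_p − v_c1 = 18230 m/s.
At r₂: circular v_c2 = √(μ/r₂) = 7067 m/s; transfer-aphelion v_a = √[μ(2/r₂ − 1/a_t)] = 1523 m/s.
Δv₂ = v_c2 − v_a = 5544 m/s.
Total Δv = Δv₁ + Δv₂ = 23770 m/s = 23.77 km/s.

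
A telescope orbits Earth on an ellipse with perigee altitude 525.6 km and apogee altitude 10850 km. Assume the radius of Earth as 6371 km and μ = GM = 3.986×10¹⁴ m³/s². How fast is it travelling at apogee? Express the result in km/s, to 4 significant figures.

v ≈ 3.638 km/s

r_p = 6371 + 525.6 = 6896.6 km = 6.8966×10⁶ m.
r_a = 6371 + 10850 = 17221 km = 1.7221×10⁷ m.
Semi-major axis a = (r_p + r_a)/2 = 12059 km = 1.206×10⁷ m.
Vis-viva: v² = μ(2/r − 1/a) = 3.986×10¹⁴ × (1.161×10⁻⁷ − 8.293×10⁻⁸) = 1.324×10⁷ m²/s².
v = 3638 m/s = 3.638 km/s.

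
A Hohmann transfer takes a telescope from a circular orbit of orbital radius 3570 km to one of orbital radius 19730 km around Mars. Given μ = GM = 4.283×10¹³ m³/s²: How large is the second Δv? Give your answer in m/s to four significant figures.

Δv ≈ 657.8 m/s

r₁ = 3570 km = 3.570×10⁶ m.
r₂ = 19730 km = 1.973×10⁷ m.
Transfer ellipse a_t = (r₁ + r₂)/2 = 1.165×10⁷ m.
At r₁: circular v_c1 = √(μ/r₁) = 3464 m/s; transfer-periapsis v_p = √[μ(2/r₁ − 1/a_t)] = 4508 m/s.
At r₂: circular v_c2 = √(μ/r₂) = 1473 m/s; transfer-apoapsis v_a = √[μ(2/r₂ − 1/a_t)] = 815.6 m/s.
Δv₂ = v_c2 − v_a = 657.8 m/s.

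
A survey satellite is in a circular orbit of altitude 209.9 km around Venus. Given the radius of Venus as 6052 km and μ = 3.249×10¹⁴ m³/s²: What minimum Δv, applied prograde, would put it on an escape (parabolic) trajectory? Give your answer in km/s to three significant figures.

r = 6052 + 209.9 = 6261.9 km = 6.2619×10⁶ m.
Circular speed v_c = √(μ/r) = 7203 m/s.
Escape speed v_esc = √(2μ/r) = √2 × v_c = 10190 m/s.
Δv = v_esc − v_c = 2984 m/s = 2.984 km/s.

Δv ≈ 2.98 km/s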